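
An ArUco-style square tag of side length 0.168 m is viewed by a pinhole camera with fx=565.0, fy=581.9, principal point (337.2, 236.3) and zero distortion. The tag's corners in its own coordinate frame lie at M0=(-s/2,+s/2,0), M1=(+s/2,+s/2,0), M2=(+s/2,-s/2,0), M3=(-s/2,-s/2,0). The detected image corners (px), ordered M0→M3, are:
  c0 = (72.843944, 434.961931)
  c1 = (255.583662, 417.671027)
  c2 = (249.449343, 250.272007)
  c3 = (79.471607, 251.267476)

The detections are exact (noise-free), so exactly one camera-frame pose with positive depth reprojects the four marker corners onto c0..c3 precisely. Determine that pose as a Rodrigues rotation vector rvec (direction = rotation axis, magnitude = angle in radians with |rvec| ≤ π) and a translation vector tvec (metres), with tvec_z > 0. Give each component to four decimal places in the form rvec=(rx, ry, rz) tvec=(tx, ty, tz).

Intrinsics K: fx=565.0, fy=581.9, cx=337.2, cy=236.3
Marker side s = 0.168 m; corners in marker frame (Z=0):
  M0 = (-0.0840, +0.0840, 0)
  M1 = (+0.0840, +0.0840, 0)
  M2 = (+0.0840, -0.0840, 0)
  M3 = (-0.0840, -0.0840, 0)
Detected image corners:
  c0 = (72.843944, 434.961931) px
  c1 = (255.583662, 417.671027) px
  c2 = (249.449343, 250.272007) px
  c3 = (79.471607, 251.267476) px
Planar DLT: solve 8×8 A·h = b for H (H[2,2]=1):
  H  [+1135.50483 -70.44104 +168.26841]
  H  [+126.80473 +897.18941 +335.16919]
  H  [+0.53014 -0.43000 +1.00000]
B = K⁻¹H; ‖b₁‖=1.774395, ‖b₂‖=1.774395; λ = 2/(‖b₁‖+‖b₂‖) = 0.563572, sign → tz>0 ⇒ λ=+0.563572
r₁ = λ·B[:,0] = (+0.95432,+0.00148,+0.29877); r₂ = λ·B[:,1] = (+0.07436,+0.96734,-0.24233)
r₃ = r₁×r₂ = (-0.28938,+0.25348,+0.92304); SVD([r₁ r₂ r₃]) → R = UVᵀ:
  R  [+0.95432 +0.07436 -0.28938]
  R  [+0.00148 +0.96734 +0.25348]
  R  [+0.29877 -0.24233 +0.92304]
t = (-0.16850, +0.09576, +0.56357) m
tr R = 2.844704; θ = arccos((tr R − 1)/2) = 0.396671 rad = 22.728°
axis k = ((R−Rᵀ)₃₂, (R−Rᵀ)₁₃, (R−Rᵀ)₂₁) / (2 sinθ) = (-0.641666, -0.761162, -0.094321)
rvec = θ·k = (-0.254531, -0.301931, -0.037414)

rvec=(-0.2545, -0.3019, -0.0374) tvec=(-0.1685, 0.0958, 0.5636)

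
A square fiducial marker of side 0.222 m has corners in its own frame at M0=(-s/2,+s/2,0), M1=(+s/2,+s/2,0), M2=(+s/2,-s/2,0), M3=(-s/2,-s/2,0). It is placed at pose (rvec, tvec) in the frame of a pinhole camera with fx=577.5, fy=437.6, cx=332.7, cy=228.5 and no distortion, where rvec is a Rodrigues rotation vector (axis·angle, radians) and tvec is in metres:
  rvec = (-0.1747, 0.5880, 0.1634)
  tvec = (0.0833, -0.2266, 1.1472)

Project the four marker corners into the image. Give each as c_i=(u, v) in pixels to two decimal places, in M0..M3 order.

c0=(318.14, 180.93) c1=(414.53, 184.71) c2=(436.22, 99.69) c3=(339.66, 104.68)

Intrinsics K: fx=577.5, fy=437.6, cx=332.7, cy=228.5
Marker side s = 0.222 m; corners in marker frame (Z=0):
  M0 = (-0.1110, +0.1110, 0)
  M1 = (+0.1110, +0.1110, 0)
  M2 = (+0.1110, -0.1110, 0)
  M3 = (-0.1110, -0.1110, 0)
rvec = (-0.1747, 0.5880, 0.1634), |rvec| = θ = 0.63479 rad = 36.371°
Rodrigues: sinθ=0.59301, 1−cosθ=0.19481; R = I + sinθ·[k]× + (1−cosθ)·[k]×²:
    [+0.81995 -0.20231 +0.53550]
    [+0.10298 +0.97234 +0.20965]
    [-0.56310 -0.11675 +0.81810]
t = (0.0833, -0.2266, 1.1472) m
M0: Pc = R·M0+t = (-0.03017, -0.13010, +1.19674); u = 577.5·(-0.03017)/1.19674 + 332.7 = 318.1411, v = 437.6·(-0.13010)/1.19674 + 228.5 = 180.9271
M1: Pc = R·M1+t = (+0.15186, -0.10724, +1.07174); u = 577.5·(+0.15186)/1.07174 + 332.7 = 414.5282, v = 437.6·(-0.10724)/1.07174 + 228.5 = 184.7133
M2: Pc = R·M2+t = (+0.19677, -0.32310, +1.09766); u = 577.5·(+0.19677)/1.09766 + 332.7 = 436.2249, v = 437.6·(-0.32310)/1.09766 + 228.5 = 99.6912
M3: Pc = R·M3+t = (+0.01474, -0.34596, +1.22266); u = 577.5·(+0.01474)/1.22266 + 332.7 = 339.6629, v = 437.6·(-0.34596)/1.22266 + 228.5 = 104.6781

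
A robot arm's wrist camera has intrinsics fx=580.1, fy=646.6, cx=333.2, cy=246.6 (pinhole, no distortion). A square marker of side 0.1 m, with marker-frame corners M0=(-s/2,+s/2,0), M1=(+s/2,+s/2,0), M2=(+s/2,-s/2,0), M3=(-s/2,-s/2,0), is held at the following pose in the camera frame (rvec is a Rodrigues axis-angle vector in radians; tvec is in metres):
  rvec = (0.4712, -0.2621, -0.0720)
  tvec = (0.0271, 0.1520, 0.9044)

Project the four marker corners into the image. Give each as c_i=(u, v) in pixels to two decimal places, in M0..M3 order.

c0=(320.09, 389.88) c1=(379.98, 377.46) c2=(381.84, 319.79) c3=(318.85, 331.32)

Intrinsics K: fx=580.1, fy=646.6, cx=333.2, cy=246.6
Marker side s = 0.1 m; corners in marker frame (Z=0):
  M0 = (-0.0500, +0.0500, 0)
  M1 = (+0.0500, +0.0500, 0)
  M2 = (+0.0500, -0.0500, 0)
  M3 = (-0.0500, -0.0500, 0)
rvec = (0.4712, -0.2621, -0.0720), |rvec| = θ = 0.54398 rad = 31.168°
Rodrigues: sinθ=0.51754, 1−cosθ=0.14434; R = I + sinθ·[k]× + (1−cosθ)·[k]×²:
    [+0.96396 +0.00826 -0.26591]
    [-0.12874 +0.88917 -0.43910]
    [+0.23281 +0.45751 +0.85819]
t = (0.0271, 0.1520, 0.9044) m
M0: Pc = R·M0+t = (-0.02069, +0.20290, +0.91563); u = 580.1·(-0.02069)/0.91563 + 333.2 = 320.0949, v = 646.6·(+0.20290)/0.91563 + 246.6 = 389.8802
M1: Pc = R·M1+t = (+0.07571, +0.19002, +0.93892); u = 580.1·(+0.07571)/0.93892 + 333.2 = 379.9773, v = 646.6·(+0.19002)/0.93892 + 246.6 = 377.4612
M2: Pc = R·M2+t = (+0.07489, +0.10110, +0.89317); u = 580.1·(+0.07489)/0.89317 + 333.2 = 381.8370, v = 646.6·(+0.10110)/0.89317 + 246.6 = 319.7938
M3: Pc = R·M3+t = (-0.02151, +0.11398, +0.86988); u = 580.1·(-0.02151)/0.86988 + 333.2 = 318.8549, v = 646.6·(+0.11398)/0.86988 + 246.6 = 331.3225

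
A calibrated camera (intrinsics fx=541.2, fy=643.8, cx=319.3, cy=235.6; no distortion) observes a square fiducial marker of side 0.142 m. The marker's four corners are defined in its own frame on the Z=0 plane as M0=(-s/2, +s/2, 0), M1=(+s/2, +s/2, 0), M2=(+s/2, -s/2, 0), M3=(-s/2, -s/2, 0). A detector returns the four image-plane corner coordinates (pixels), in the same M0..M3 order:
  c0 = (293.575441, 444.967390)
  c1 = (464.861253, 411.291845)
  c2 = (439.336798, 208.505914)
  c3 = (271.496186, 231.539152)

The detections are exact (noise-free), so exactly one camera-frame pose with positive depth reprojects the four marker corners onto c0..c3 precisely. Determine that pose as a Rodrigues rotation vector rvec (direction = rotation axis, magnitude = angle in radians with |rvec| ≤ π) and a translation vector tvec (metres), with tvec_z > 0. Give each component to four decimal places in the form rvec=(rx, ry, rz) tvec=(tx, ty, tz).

Intrinsics K: fx=541.2, fy=643.8, cx=319.3, cy=235.6
Marker side s = 0.142 m; corners in marker frame (Z=0):
  M0 = (-0.0710, +0.0710, 0)
  M1 = (+0.0710, +0.0710, 0)
  M2 = (+0.0710, -0.0710, 0)
  M3 = (-0.0710, -0.0710, 0)
Detected image corners:
  c0 = (293.575441, 444.967390) px
  c1 = (464.861253, 411.291845) px
  c2 = (439.336798, 208.505914) px
  c3 = (271.496186, 231.539152) px
Planar DLT: solve 8×8 A·h = b for H (H[2,2]=1):
  H  [+1316.71686 +98.11503 +369.16885]
  H  [-90.85305 +1403.07802 +322.33593]
  H  [+0.33424 -0.19000 +1.00000]
B = K⁻¹H; ‖b₁‖=2.275904, ‖b₂‖=2.275904; λ = 2/(‖b₁‖+‖b₂‖) = 0.439386, sign → tz>0 ⇒ λ=+0.439386
r₁ = λ·B[:,0] = (+0.98236,-0.11575,+0.14686); r₂ = λ·B[:,1] = (+0.12891,+0.98814,-0.08348)
r₃ = r₁×r₂ = (-0.13546,+0.10094,+0.98563); SVD([r₁ r₂ r₃]) → R = UVᵀ:
  R  [+0.98236 +0.12891 -0.13546]
  R  [-0.11575 +0.98814 +0.10094]
  R  [+0.14686 -0.08348 +0.98563]
t = (+0.04049, +0.05920, +0.43939) m
tr R = 2.956124; θ = arccos((tr R − 1)/2) = 0.209850 rad = 12.024°
axis k = ((R−Rᵀ)₃₂, (R−Rᵀ)₁₃, (R−Rᵀ)₂₁) / (2 sinθ) = (-0.442674, -0.677629, -0.587247)
rvec = θ·k = (-0.092895, -0.142200, -0.123234)

rvec=(-0.0929, -0.1422, -0.1232) tvec=(0.0405, 0.0592, 0.4394)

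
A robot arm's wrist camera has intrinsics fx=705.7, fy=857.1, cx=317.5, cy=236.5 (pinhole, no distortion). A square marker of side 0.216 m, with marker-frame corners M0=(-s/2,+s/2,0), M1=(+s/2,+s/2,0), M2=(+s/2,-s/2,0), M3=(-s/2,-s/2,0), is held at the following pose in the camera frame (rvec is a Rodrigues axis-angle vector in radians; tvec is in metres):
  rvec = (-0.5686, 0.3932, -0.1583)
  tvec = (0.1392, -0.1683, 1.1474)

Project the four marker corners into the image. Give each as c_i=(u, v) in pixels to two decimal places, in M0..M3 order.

c0=(345.56, 197.50) c1=(479.63, 150.57) c2=(458.18, 27.80) c3=(338.18, 77.01)

Intrinsics K: fx=705.7, fy=857.1, cx=317.5, cy=236.5
Marker side s = 0.216 m; corners in marker frame (Z=0):
  M0 = (-0.1080, +0.1080, 0)
  M1 = (+0.1080, +0.1080, 0)
  M2 = (+0.1080, -0.1080, 0)
  M3 = (-0.1080, -0.1080, 0)
rvec = (-0.5686, 0.3932, -0.1583), |rvec| = θ = 0.70920 rad = 40.634°
Rodrigues: sinθ=0.65123, 1−cosθ=0.24112; R = I + sinθ·[k]× + (1−cosθ)·[k]×²:
    [+0.91387 +0.03818 +0.40421]
    [-0.25254 +0.83300 +0.49228]
    [-0.31791 -0.55196 +0.77089]
t = (0.1392, -0.1683, 1.1474) m
M0: Pc = R·M0+t = (+0.04463, -0.05106, +1.12212); u = 705.7·(+0.04463)/1.12212 + 317.5 = 345.5649, v = 857.1·(-0.05106)/1.12212 + 236.5 = 197.4977
M1: Pc = R·M1+t = (+0.24202, -0.10561, +1.05345); u = 705.7·(+0.24202)/1.05345 + 317.5 = 479.6281, v = 857.1·(-0.10561)/1.05345 + 236.5 = 150.5743
M2: Pc = R·M2+t = (+0.23377, -0.28554, +1.17268); u = 705.7·(+0.23377)/1.17268 + 317.5 = 458.1820, v = 857.1·(-0.28554)/1.17268 + 236.5 = 27.8028
M3: Pc = R·M3+t = (+0.03638, -0.23099, +1.24135); u = 705.7·(+0.03638)/1.24135 + 317.5 = 338.1810, v = 857.1·(-0.23099)/1.24135 + 236.5 = 77.0109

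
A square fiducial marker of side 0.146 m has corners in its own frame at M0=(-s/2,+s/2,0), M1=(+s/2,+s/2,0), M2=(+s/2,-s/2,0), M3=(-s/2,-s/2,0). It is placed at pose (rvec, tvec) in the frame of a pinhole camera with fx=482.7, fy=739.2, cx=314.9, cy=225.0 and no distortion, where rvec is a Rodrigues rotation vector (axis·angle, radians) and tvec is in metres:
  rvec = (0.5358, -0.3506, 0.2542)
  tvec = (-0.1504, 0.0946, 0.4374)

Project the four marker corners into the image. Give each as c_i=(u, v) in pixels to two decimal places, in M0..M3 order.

Intrinsics K: fx=482.7, fy=739.2, cx=314.9, cy=225.0
Marker side s = 0.146 m; corners in marker frame (Z=0):
  M0 = (-0.0730, +0.0730, 0)
  M1 = (+0.0730, +0.0730, 0)
  M2 = (+0.0730, -0.0730, 0)
  M3 = (-0.0730, -0.0730, 0)
rvec = (0.5358, -0.3506, 0.2542), |rvec| = θ = 0.68893 rad = 39.473°
Rodrigues: sinθ=0.63571, 1−cosθ=0.22807; R = I + sinθ·[k]× + (1−cosθ)·[k]×²:
    [+0.90988 -0.32483 -0.25807]
    [+0.14429 +0.83100 -0.53724]
    [+0.38897 +0.45158 +0.80298]
t = (-0.1504, 0.0946, 0.4374) m
M0: Pc = R·M0+t = (-0.24053, +0.14473, +0.44197); u = 482.7·(-0.24053)/0.44197 + 314.9 = 52.2000, v = 739.2·(+0.14473)/0.44197 + 225.0 = 467.0607
M1: Pc = R·M1+t = (-0.10769, +0.16580, +0.49876); u = 482.7·(-0.10769)/0.49876 + 314.9 = 210.6762, v = 739.2·(+0.16580)/0.49876 + 225.0 = 470.7225
M2: Pc = R·M2+t = (-0.06027, +0.04447, +0.43283); u = 482.7·(-0.06027)/0.43283 + 314.9 = 247.6902, v = 739.2·(+0.04447)/0.43283 + 225.0 = 300.9487
M3: Pc = R·M3+t = (-0.19311, +0.02340, +0.37604); u = 482.7·(-0.19311)/0.37604 + 314.9 = 67.0180, v = 739.2·(+0.02340)/0.37604 + 225.0 = 271.0059

c0=(52.20, 467.06) c1=(210.68, 470.72) c2=(247.69, 300.95) c3=(67.02, 271.01)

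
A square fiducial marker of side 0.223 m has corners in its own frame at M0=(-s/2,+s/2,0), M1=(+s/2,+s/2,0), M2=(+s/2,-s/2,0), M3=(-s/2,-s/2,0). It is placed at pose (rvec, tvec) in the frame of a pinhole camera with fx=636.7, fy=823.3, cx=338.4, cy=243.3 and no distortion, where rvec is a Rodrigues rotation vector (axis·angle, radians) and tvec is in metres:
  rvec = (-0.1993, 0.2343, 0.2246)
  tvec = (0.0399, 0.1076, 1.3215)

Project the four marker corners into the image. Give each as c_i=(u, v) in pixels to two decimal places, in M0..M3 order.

Intrinsics K: fx=636.7, fy=823.3, cx=338.4, cy=243.3
Marker side s = 0.223 m; corners in marker frame (Z=0):
  M0 = (-0.1115, +0.1115, 0)
  M1 = (+0.1115, +0.1115, 0)
  M2 = (+0.1115, -0.1115, 0)
  M3 = (-0.1115, -0.1115, 0)
rvec = (-0.1993, 0.2343, 0.2246), |rvec| = θ = 0.38087 rad = 21.822°
Rodrigues: sinθ=0.37173, 1−cosθ=0.07166; R = I + sinθ·[k]× + (1−cosθ)·[k]×²:
    [+0.94796 -0.24228 +0.20656]
    [+0.19614 +0.95546 +0.22051]
    [-0.25079 -0.16852 +0.95326]
t = (0.0399, 0.1076, 1.3215) m
M0: Pc = R·M0+t = (-0.09281, +0.19226, +1.33067); u = 636.7·(-0.09281)/1.33067 + 338.4 = 293.9915, v = 823.3·(+0.19226)/1.33067 + 243.3 = 362.2555
M1: Pc = R·M1+t = (+0.11858, +0.23600, +1.27475); u = 636.7·(+0.11858)/1.27475 + 338.4 = 397.6294, v = 823.3·(+0.23600)/1.27475 + 243.3 = 395.7238
M2: Pc = R·M2+t = (+0.17261, +0.02294, +1.31233); u = 636.7·(+0.17261)/1.31233 + 338.4 = 422.1458, v = 823.3·(+0.02294)/1.31233 + 243.3 = 257.6892
M3: Pc = R·M3+t = (-0.03878, -0.02080, +1.36825); u = 636.7·(-0.03878)/1.36825 + 338.4 = 320.3523, v = 823.3·(-0.02080)/1.36825 + 243.3 = 230.7822

c0=(293.99, 362.26) c1=(397.63, 395.72) c2=(422.15, 257.69) c3=(320.35, 230.78)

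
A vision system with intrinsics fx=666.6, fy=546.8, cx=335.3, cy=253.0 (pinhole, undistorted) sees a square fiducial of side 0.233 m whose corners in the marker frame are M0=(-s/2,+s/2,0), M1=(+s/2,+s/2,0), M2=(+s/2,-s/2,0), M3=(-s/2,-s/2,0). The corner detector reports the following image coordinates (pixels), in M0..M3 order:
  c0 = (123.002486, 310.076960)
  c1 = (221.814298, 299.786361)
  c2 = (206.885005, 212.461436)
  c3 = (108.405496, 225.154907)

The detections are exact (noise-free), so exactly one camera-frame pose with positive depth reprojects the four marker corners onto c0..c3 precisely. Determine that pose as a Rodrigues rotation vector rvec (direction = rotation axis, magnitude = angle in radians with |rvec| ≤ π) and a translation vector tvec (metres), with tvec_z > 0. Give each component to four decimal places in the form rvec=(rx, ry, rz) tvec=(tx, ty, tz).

Intrinsics K: fx=666.6, fy=546.8, cx=335.3, cy=253.0
Marker side s = 0.233 m; corners in marker frame (Z=0):
  M0 = (-0.1165, +0.1165, 0)
  M1 = (+0.1165, +0.1165, 0)
  M2 = (+0.1165, -0.1165, 0)
  M3 = (-0.1165, -0.1165, 0)
Detected image corners:
  c0 = (123.002486, 310.076960) px
  c1 = (221.814298, 299.786361) px
  c2 = (206.885005, 212.461436) px
  c3 = (108.405496, 225.154907) px
Planar DLT: solve 8×8 A·h = b for H (H[2,2]=1):
  H  [+403.68604 +63.91150 +164.34428]
  H  [-80.55867 +370.44613 +261.96680]
  H  [-0.11929 +0.00340 +1.00000]
B = K⁻¹H; ‖b₁‖=0.682446, ‖b₂‖=0.682446; λ = 2/(‖b₁‖+‖b₂‖) = 1.465317, sign → tz>0 ⇒ λ=+1.465317
r₁ = λ·B[:,0] = (+0.97530,-0.13500,-0.17480); r₂ = λ·B[:,1] = (+0.13799,+0.99042,+0.00497)
r₃ = r₁×r₂ = (+0.17245,-0.02897,+0.98459); SVD([r₁ r₂ r₃]) → R = UVᵀ:
  R  [+0.97530 +0.13799 +0.17245]
  R  [-0.13500 +0.99042 -0.02897]
  R  [-0.17480 +0.00497 +0.98459]
t = (-0.37579, +0.02403, +1.46532) m
tr R = 2.950318; θ = arccos((tr R − 1)/2) = 0.223359 rad = 12.798°
axis k = ((R−Rᵀ)₃₂, (R−Rᵀ)₁₃, (R−Rᵀ)₂₁) / (2 sinθ) = (+0.076628, +0.783841, -0.616215)
rvec = θ·k = (+0.017115, +0.175078, -0.137637)

rvec=(0.0171, 0.1751, -0.1376) tvec=(-0.3758, 0.0240, 1.4653)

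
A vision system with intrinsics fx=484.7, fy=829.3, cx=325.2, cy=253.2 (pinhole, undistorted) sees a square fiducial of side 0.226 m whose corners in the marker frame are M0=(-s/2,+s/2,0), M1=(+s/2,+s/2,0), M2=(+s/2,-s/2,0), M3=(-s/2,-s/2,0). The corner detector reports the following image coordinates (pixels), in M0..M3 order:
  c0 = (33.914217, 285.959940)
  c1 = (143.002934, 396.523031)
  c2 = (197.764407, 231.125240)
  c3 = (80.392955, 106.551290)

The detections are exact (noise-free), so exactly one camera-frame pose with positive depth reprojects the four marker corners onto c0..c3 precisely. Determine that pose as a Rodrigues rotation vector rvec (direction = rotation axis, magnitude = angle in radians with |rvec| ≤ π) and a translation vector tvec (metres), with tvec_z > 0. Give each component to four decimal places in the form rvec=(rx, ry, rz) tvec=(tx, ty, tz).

rvec=(0.3404, 0.0038, 0.5751) tvec=(-0.3727, 0.0063, 0.8529)

Intrinsics K: fx=484.7, fy=829.3, cx=325.2, cy=253.2
Marker side s = 0.226 m; corners in marker frame (Z=0):
  M0 = (-0.1130, +0.1130, 0)
  M1 = (+0.1130, +0.1130, 0)
  M2 = (+0.1130, -0.1130, 0)
  M3 = (-0.1130, -0.1130, 0)
Detected image corners:
  c0 = (33.914217, 285.959940) px
  c1 = (143.002934, 396.523031) px
  c2 = (197.764407, 231.125240) px
  c3 = (80.392955, 106.551290) px
Planar DLT: solve 8×8 A·h = b for H (H[2,2]=1):
  H  [+512.35705 -181.96674 +113.38769]
  H  [+546.05669 +857.15643 +259.36306]
  H  [+0.10642 +0.37125 +1.00000]
B = K⁻¹H; ‖b₁‖=1.172465, ‖b₂‖=1.172465; λ = 2/(‖b₁‖+‖b₂‖) = 0.852904, sign → tz>0 ⇒ λ=+0.852904
r₁ = λ·B[:,0] = (+0.84067,+0.53389,+0.09077); r₂ = λ·B[:,1] = (-0.53264,+0.78488,+0.31664)
r₃ = r₁×r₂ = (+0.09781,-0.31454,+0.94419); SVD([r₁ r₂ r₃]) → R = UVᵀ:
  R  [+0.84067 -0.53264 +0.09781]
  R  [+0.53389 +0.78488 -0.31454]
  R  [+0.09077 +0.31664 +0.94419]
t = (-0.37272, +0.00634, +0.85290) m
tr R = 2.569742; θ = arccos((tr R − 1)/2) = 0.668309 rad = 38.291°
axis k = ((R−Rᵀ)₃₂, (R−Rᵀ)₁₃, (R−Rᵀ)₂₁) / (2 sinθ) = (+0.509293, +0.005678, +0.860575)
rvec = θ·k = (+0.340365, +0.003794, +0.575130)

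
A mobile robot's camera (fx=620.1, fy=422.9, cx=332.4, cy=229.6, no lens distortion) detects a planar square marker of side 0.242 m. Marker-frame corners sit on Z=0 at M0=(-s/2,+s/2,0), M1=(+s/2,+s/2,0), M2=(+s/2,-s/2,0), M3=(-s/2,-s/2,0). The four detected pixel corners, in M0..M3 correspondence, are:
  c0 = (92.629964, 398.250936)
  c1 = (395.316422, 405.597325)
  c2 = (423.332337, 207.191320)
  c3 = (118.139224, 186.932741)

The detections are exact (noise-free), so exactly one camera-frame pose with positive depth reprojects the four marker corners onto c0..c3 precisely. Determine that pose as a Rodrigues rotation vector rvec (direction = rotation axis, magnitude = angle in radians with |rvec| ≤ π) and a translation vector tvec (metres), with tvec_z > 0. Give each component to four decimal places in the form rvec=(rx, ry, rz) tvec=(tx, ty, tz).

rvec=(0.0339, -0.1261, 0.0901) tvec=(-0.0563, 0.0830, 0.4954)

Intrinsics K: fx=620.1, fy=422.9, cx=332.4, cy=229.6
Marker side s = 0.242 m; corners in marker frame (Z=0):
  M0 = (-0.1210, +0.1210, 0)
  M1 = (+0.1210, +0.1210, 0)
  M2 = (+0.1210, -0.1210, 0)
  M3 = (-0.1210, -0.1210, 0)
Detected image corners:
  c0 = (92.629964, 398.250936) px
  c1 = (395.316422, 405.597325) px
  c2 = (423.332337, 207.191320) px
  c3 = (118.139224, 186.932741) px
Planar DLT: solve 8×8 A·h = b for H (H[2,2]=1):
  H  [+1321.95905 -96.16413 +261.98174]
  H  [+133.71119 +862.68334 +300.40983]
  H  [+0.25663 +0.05668 +1.00000]
B = K⁻¹H; ‖b₁‖=2.018490, ‖b₂‖=2.018490; λ = 2/(‖b₁‖+‖b₂‖) = 0.495420, sign → tz>0 ⇒ λ=+0.495420
r₁ = λ·B[:,0] = (+0.98801,+0.08761,+0.12714); r₂ = λ·B[:,1] = (-0.09188,+0.99537,+0.02808)
r₃ = r₁×r₂ = (-0.12409,-0.03942,+0.99149); SVD([r₁ r₂ r₃]) → R = UVᵀ:
  R  [+0.98801 -0.09188 -0.12409]
  R  [+0.08761 +0.99537 -0.03942]
  R  [+0.12714 +0.02808 +0.99149]
t = (-0.05626, +0.08295, +0.49542) m
tr R = 2.974869; θ = arccos((tr R − 1)/2) = 0.158694 rad = 9.092°
axis k = ((R−Rᵀ)₃₂, (R−Rᵀ)₁₃, (R−Rᵀ)₂₁) / (2 sinθ) = (+0.213576, -0.794894, +0.567917)
rvec = θ·k = (+0.033893, -0.126145, +0.090125)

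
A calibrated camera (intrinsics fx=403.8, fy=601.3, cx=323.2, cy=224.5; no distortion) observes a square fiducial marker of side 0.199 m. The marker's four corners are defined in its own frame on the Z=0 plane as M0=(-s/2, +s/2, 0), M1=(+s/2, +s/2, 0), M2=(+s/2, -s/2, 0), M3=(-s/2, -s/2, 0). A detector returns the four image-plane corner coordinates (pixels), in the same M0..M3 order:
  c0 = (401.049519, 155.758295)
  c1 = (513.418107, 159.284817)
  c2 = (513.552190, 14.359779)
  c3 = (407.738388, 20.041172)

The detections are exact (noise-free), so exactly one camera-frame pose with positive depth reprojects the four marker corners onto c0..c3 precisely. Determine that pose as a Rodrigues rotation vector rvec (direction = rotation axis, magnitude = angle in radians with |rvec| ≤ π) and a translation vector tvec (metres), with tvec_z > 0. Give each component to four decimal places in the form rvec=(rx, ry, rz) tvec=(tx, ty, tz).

Intrinsics K: fx=403.8, fy=601.3, cx=323.2, cy=224.5
Marker side s = 0.199 m; corners in marker frame (Z=0):
  M0 = (-0.0995, +0.0995, 0)
  M1 = (+0.0995, +0.0995, 0)
  M2 = (+0.0995, -0.0995, 0)
  M3 = (-0.0995, -0.0995, 0)
Detected image corners:
  c0 = (401.049519, 155.758295) px
  c1 = (513.418107, 159.284817) px
  c2 = (513.552190, 14.359779) px
  c3 = (407.738388, 20.041172) px
Planar DLT: solve 8×8 A·h = b for H (H[2,2]=1):
  H  [+395.24907 -161.02498 +457.18989]
  H  [-35.15004 +677.08156 +85.19850]
  H  [-0.33215 -0.31232 +1.00000]
B = K⁻¹H; ‖b₁‖=1.289897, ‖b₂‖=1.289897; λ = 2/(‖b₁‖+‖b₂‖) = 0.775256, sign → tz>0 ⇒ λ=+0.775256
r₁ = λ·B[:,0] = (+0.96494,+0.05082,-0.25750); r₂ = λ·B[:,1] = (-0.11535,+0.96336,-0.24213)
r₃ = r₁×r₂ = (+0.23576,+0.26334,+0.93545); SVD([r₁ r₂ r₃]) → R = UVᵀ:
  R  [+0.96494 -0.11535 +0.23576]
  R  [+0.05082 +0.96336 +0.26334]
  R  [-0.25750 -0.24213 +0.93545]
t = (+0.25725, -0.17960, +0.77526) m
tr R = 2.863753; θ = arccos((tr R − 1)/2) = 0.371245 rad = 21.271°
axis k = ((R−Rᵀ)₃₂, (R−Rᵀ)₁₃, (R−Rᵀ)₂₁) / (2 sinθ) = (-0.696678, +0.679843, +0.229029)
rvec = θ·k = (-0.258638, +0.252388, +0.085026)

rvec=(-0.2586, 0.2524, 0.0850) tvec=(0.2572, -0.1796, 0.7753)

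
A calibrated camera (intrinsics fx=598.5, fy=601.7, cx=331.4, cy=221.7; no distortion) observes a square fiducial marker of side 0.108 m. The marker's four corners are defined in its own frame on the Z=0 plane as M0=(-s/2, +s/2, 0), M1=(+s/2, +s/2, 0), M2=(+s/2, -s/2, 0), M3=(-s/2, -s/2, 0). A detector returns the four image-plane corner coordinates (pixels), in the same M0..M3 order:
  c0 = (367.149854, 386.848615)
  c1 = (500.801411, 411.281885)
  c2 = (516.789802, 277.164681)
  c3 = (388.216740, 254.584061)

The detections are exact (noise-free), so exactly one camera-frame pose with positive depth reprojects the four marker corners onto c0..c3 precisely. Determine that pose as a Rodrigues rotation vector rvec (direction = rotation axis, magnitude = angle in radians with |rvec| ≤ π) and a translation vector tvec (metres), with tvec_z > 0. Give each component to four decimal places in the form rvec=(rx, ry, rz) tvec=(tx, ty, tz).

rvec=(-0.1829, 0.0155, 0.1741) tvec=(0.0913, 0.0888, 0.4886)

Intrinsics K: fx=598.5, fy=601.7, cx=331.4, cy=221.7
Marker side s = 0.108 m; corners in marker frame (Z=0):
  M0 = (-0.0540, +0.0540, 0)
  M1 = (+0.0540, +0.0540, 0)
  M2 = (+0.0540, -0.0540, 0)
  M3 = (-0.0540, -0.0540, 0)
Detected image corners:
  c0 = (367.149854, 386.848615) px
  c1 = (500.801411, 411.281885) px
  c2 = (516.789802, 277.164681) px
  c3 = (388.216740, 254.584061) px
Planar DLT: solve 8×8 A·h = b for H (H[2,2]=1):
  H  [+1185.21208 -334.60256 +443.19717]
  H  [+196.24105 +1110.97758 +331.10703]
  H  [-0.06390 -0.36768 +1.00000]
B = K⁻¹H; ‖b₁‖=2.046794, ‖b₂‖=2.046794; λ = 2/(‖b₁‖+‖b₂‖) = 0.488569, sign → tz>0 ⇒ λ=+0.488569
r₁ = λ·B[:,0] = (+0.98480,+0.17085,-0.03122); r₂ = λ·B[:,1] = (-0.17368,+0.96828,-0.17964)
r₃ = r₁×r₂ = (-0.00046,+0.18233,+0.98324); SVD([r₁ r₂ r₃]) → R = UVᵀ:
  R  [+0.98480 -0.17368 -0.00046]
  R  [+0.17085 +0.96828 +0.18233]
  R  [-0.03122 -0.17964 +0.98324]
t = (+0.09126, +0.08884, +0.48857) m
tr R = 2.936321; θ = arccos((tr R − 1)/2) = 0.253021 rad = 14.497°
axis k = ((R−Rᵀ)₃₂, (R−Rᵀ)₁₃, (R−Rᵀ)₂₁) / (2 sinθ) = (-0.722974, +0.061440, +0.688138)
rvec = θ·k = (-0.182928, +0.015546, +0.174114)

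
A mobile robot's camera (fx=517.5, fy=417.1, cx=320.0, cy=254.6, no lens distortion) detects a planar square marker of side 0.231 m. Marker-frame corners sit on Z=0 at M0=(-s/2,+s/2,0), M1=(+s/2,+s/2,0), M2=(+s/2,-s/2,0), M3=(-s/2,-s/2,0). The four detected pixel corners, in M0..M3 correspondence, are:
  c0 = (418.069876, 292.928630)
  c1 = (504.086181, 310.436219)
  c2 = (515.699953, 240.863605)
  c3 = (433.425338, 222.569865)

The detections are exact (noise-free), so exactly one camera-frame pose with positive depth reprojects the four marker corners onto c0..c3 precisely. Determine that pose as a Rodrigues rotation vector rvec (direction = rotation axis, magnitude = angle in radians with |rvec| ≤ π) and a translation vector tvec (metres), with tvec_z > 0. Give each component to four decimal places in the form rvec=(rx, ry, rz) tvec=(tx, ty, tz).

Intrinsics K: fx=517.5, fy=417.1, cx=320.0, cy=254.6
Marker side s = 0.231 m; corners in marker frame (Z=0):
  M0 = (-0.1155, +0.1155, 0)
  M1 = (+0.1155, +0.1155, 0)
  M2 = (+0.1155, -0.1155, 0)
  M3 = (-0.1155, -0.1155, 0)
Detected image corners:
  c0 = (418.069876, 292.928630) px
  c1 = (504.086181, 310.436219) px
  c2 = (515.699953, 240.863605) px
  c3 = (433.425338, 222.569865) px
Planar DLT: solve 8×8 A·h = b for H (H[2,2]=1):
  H  [+408.09227 -141.29135 +468.41547]
  H  [+102.60641 +255.54336 +266.07989]
  H  [+0.09404 -0.17743 +1.00000]
B = K⁻¹H; ‖b₁‖=0.760230, ‖b₂‖=0.760230; λ = 2/(‖b₁‖+‖b₂‖) = 1.315392, sign → tz>0 ⇒ λ=+1.315392
r₁ = λ·B[:,0] = (+0.96081,+0.24808,+0.12369); r₂ = λ·B[:,1] = (-0.21482,+0.94836,-0.23339)
r₃ = r₁×r₂ = (-0.17521,+0.19767,+0.96448); SVD([r₁ r₂ r₃]) → R = UVᵀ:
  R  [+0.96081 -0.21482 -0.17521]
  R  [+0.24808 +0.94836 +0.19767]
  R  [+0.12369 -0.23339 +0.96448]
t = (+0.37725, +0.03620, +1.31539) m
tr R = 2.873652; θ = arccos((tr R − 1)/2) = 0.357353 rad = 20.475°
axis k = ((R−Rᵀ)₃₂, (R−Rᵀ)₁₃, (R−Rᵀ)₂₁) / (2 sinθ) = (-0.616153, -0.427250, +0.661675)
rvec = θ·k = (-0.220184, -0.152679, +0.236452)

rvec=(-0.2202, -0.1527, 0.2365) tvec=(0.3772, 0.0362, 1.3154)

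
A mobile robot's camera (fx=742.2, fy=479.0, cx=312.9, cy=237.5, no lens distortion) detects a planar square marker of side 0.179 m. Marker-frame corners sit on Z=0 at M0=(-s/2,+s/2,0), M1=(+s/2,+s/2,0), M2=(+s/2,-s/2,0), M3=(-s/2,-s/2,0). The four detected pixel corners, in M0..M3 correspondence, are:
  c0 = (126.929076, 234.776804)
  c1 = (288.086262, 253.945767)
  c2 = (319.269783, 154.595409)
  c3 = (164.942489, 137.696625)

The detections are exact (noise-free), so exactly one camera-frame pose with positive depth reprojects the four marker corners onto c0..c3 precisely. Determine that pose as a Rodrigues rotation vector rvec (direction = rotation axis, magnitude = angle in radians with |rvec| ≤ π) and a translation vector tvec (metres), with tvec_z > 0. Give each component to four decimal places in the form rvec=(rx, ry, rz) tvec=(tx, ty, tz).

Intrinsics K: fx=742.2, fy=479.0, cx=312.9, cy=237.5
Marker side s = 0.179 m; corners in marker frame (Z=0):
  M0 = (-0.0895, +0.0895, 0)
  M1 = (+0.0895, +0.0895, 0)
  M2 = (+0.0895, -0.0895, 0)
  M3 = (-0.0895, -0.0895, 0)
Detected image corners:
  c0 = (126.929076, 234.776804) px
  c1 = (288.086262, 253.945767) px
  c2 = (319.269783, 154.595409) px
  c3 = (164.942489, 137.696625) px
Planar DLT: solve 8×8 A·h = b for H (H[2,2]=1):
  H  [+862.49062 -251.81995 +224.63421]
  H  [+84.69975 +497.92549 +194.04630]
  H  [-0.08144 -0.25975 +1.00000]
B = K⁻¹H; ‖b₁‖=1.218686, ‖b₂‖=1.218686; λ = 2/(‖b₁‖+‖b₂‖) = 0.820556, sign → tz>0 ⇒ λ=+0.820556
r₁ = λ·B[:,0] = (+0.98172,+0.17823,-0.06682); r₂ = λ·B[:,1] = (-0.18855,+0.95866,-0.21314)
r₃ = r₁×r₂ = (+0.02607,+0.22184,+0.97473); SVD([r₁ r₂ r₃]) → R = UVᵀ:
  R  [+0.98172 -0.18855 +0.02607]
  R  [+0.17823 +0.95866 +0.22184]
  R  [-0.06682 -0.21314 +0.97473]
t = (-0.09758, -0.07444, +0.82056) m
tr R = 2.915108; θ = arccos((tr R − 1)/2) = 0.292404 rad = 16.753°
axis k = ((R−Rᵀ)₃₂, (R−Rᵀ)₁₃, (R−Rᵀ)₂₁) / (2 sinθ) = (-0.754506, +0.161135, +0.636204)
rvec = θ·k = (-0.220620, +0.047117, +0.186028)

rvec=(-0.2206, 0.0471, 0.1860) tvec=(-0.0976, -0.0744, 0.8206)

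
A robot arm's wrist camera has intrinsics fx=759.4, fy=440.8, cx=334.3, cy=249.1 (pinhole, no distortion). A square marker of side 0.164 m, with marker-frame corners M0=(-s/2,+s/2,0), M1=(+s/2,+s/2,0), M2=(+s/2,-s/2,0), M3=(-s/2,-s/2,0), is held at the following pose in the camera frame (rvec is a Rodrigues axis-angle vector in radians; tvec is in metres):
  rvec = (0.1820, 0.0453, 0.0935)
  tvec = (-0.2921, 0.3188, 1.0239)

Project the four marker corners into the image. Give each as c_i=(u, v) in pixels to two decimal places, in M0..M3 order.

Intrinsics K: fx=759.4, fy=440.8, cx=334.3, cy=249.1
Marker side s = 0.164 m; corners in marker frame (Z=0):
  M0 = (-0.0820, +0.0820, 0)
  M1 = (+0.0820, +0.0820, 0)
  M2 = (+0.0820, -0.0820, 0)
  M3 = (-0.0820, -0.0820, 0)
rvec = (0.1820, 0.0453, 0.0935), |rvec| = θ = 0.20957 rad = 12.007°
Rodrigues: sinθ=0.20804, 1−cosθ=0.02188; R = I + sinθ·[k]× + (1−cosθ)·[k]×²:
    [+0.99462 -0.08871 +0.05345]
    [+0.09692 +0.97914 -0.17856]
    [-0.03649 +0.18278 +0.98248]
t = (-0.2921, 0.3188, 1.0239) m
M0: Pc = R·M0+t = (-0.38093, +0.39114, +1.04188); u = 759.4·(-0.38093)/1.04188 + 334.3 = 56.6475, v = 440.8·(+0.39114)/1.04188 + 249.1 = 414.5848
M1: Pc = R·M1+t = (-0.21782, +0.40704, +1.03590); u = 759.4·(-0.21782)/1.03590 + 334.3 = 174.6229, v = 440.8·(+0.40704)/1.03590 + 249.1 = 422.3048
M2: Pc = R·M2+t = (-0.20327, +0.24646, +1.00592); u = 759.4·(-0.20327)/1.00592 + 334.3 = 180.8476, v = 440.8·(+0.24646)/1.00592 + 249.1 = 357.0994
M3: Pc = R·M3+t = (-0.36638, +0.23056, +1.01190); u = 759.4·(-0.36638)/1.01190 + 334.3 = 59.3406, v = 440.8·(+0.23056)/1.01190 + 249.1 = 349.5363

c0=(56.65, 414.58) c1=(174.62, 422.30) c2=(180.85, 357.10) c3=(59.34, 349.54)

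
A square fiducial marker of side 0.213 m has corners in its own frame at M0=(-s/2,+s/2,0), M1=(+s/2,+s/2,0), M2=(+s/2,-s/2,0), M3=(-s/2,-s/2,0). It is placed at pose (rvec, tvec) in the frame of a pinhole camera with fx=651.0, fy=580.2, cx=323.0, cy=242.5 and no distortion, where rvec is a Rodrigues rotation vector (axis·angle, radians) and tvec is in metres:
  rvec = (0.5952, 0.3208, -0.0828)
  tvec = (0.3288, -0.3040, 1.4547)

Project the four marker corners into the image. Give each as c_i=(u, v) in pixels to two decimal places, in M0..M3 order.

Intrinsics K: fx=651.0, fy=580.2, cx=323.0, cy=242.5
Marker side s = 0.213 m; corners in marker frame (Z=0):
  M0 = (-0.1065, +0.1065, 0)
  M1 = (+0.1065, +0.1065, 0)
  M2 = (+0.1065, -0.1065, 0)
  M3 = (-0.1065, -0.1065, 0)
rvec = (0.5952, 0.3208, -0.0828), |rvec| = θ = 0.68120 rad = 39.030°
Rodrigues: sinθ=0.62972, 1−cosθ=0.22318; R = I + sinθ·[k]× + (1−cosθ)·[k]×²:
    [+0.94721 +0.16838 +0.27286]
    [+0.01529 +0.82632 -0.56300]
    [-0.32026 +0.53745 +0.78012]
t = (0.3288, -0.3040, 1.4547) m
M0: Pc = R·M0+t = (+0.24585, -0.21763, +1.54605); u = 651.0·(+0.24585)/1.54605 + 323.0 = 426.5231, v = 580.2·(-0.21763)/1.54605 + 242.5 = 160.8294
M1: Pc = R·M1+t = (+0.44761, -0.21437, +1.47783); u = 651.0·(+0.44761)/1.47783 + 323.0 = 520.1768, v = 580.2·(-0.21437)/1.47783 + 242.5 = 158.3382
M2: Pc = R·M2+t = (+0.41175, -0.39037, +1.36335); u = 651.0·(+0.41175)/1.36335 + 323.0 = 519.6079, v = 580.2·(-0.39037)/1.36335 + 242.5 = 76.3692
M3: Pc = R·M3+t = (+0.20999, -0.39363, +1.43157); u = 651.0·(+0.20999)/1.43157 + 323.0 = 418.4922, v = 580.2·(-0.39363)/1.43157 + 242.5 = 82.9655

c0=(426.52, 160.83) c1=(520.18, 158.34) c2=(519.61, 76.37) c3=(418.49, 82.97)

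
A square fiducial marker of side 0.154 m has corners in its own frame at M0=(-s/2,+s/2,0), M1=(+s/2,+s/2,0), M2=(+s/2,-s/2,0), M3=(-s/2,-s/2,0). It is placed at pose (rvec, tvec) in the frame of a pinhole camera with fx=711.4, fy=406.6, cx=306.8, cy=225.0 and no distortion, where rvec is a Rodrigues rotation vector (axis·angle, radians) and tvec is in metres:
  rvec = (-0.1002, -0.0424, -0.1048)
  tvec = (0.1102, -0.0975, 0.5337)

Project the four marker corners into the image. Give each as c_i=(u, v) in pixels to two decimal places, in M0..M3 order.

c0=(363.84, 214.55) c1=(568.50, 202.60) c2=(539.86, 89.51) c3=(340.53, 99.58)

Intrinsics K: fx=711.4, fy=406.6, cx=306.8, cy=225.0
Marker side s = 0.154 m; corners in marker frame (Z=0):
  M0 = (-0.0770, +0.0770, 0)
  M1 = (+0.0770, +0.0770, 0)
  M2 = (+0.0770, -0.0770, 0)
  M3 = (-0.0770, -0.0770, 0)
rvec = (-0.1002, -0.0424, -0.1048), |rvec| = θ = 0.15107 rad = 8.655°
Rodrigues: sinθ=0.15049, 1−cosθ=0.01139; R = I + sinθ·[k]× + (1−cosθ)·[k]×²:
    [+0.99362 +0.10652 -0.03700]
    [-0.10228 +0.98951 +0.10204]
    [+0.04748 -0.09760 +0.99409]
t = (0.1102, -0.0975, 0.5337) m
M0: Pc = R·M0+t = (+0.04189, -0.01343, +0.52253); u = 711.4·(+0.04189)/0.52253 + 306.8 = 363.8359, v = 406.6·(-0.01343)/0.52253 + 225.0 = 214.5479
M1: Pc = R·M1+t = (+0.19491, -0.02918, +0.52984); u = 711.4·(+0.19491)/0.52984 + 306.8 = 568.5009, v = 406.6·(-0.02918)/0.52984 + 225.0 = 202.6045
M2: Pc = R·M2+t = (+0.17851, -0.18157, +0.54487); u = 711.4·(+0.17851)/0.54487 + 306.8 = 539.8636, v = 406.6·(-0.18157)/0.54487 + 225.0 = 89.5084
M3: Pc = R·M3+t = (+0.02549, -0.16582, +0.53756); u = 711.4·(+0.02549)/0.53756 + 306.8 = 340.5318, v = 406.6·(-0.16582)/0.53756 + 225.0 = 99.5795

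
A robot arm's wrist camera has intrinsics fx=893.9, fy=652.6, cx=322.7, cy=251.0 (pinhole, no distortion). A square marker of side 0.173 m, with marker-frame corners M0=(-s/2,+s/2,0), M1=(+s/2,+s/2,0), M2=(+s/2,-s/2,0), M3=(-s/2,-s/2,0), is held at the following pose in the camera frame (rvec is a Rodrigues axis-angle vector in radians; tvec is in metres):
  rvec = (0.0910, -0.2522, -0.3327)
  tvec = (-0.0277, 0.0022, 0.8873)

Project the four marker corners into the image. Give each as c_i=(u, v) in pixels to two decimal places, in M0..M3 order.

Intrinsics K: fx=893.9, fy=652.6, cx=322.7, cy=251.0
Marker side s = 0.173 m; corners in marker frame (Z=0):
  M0 = (-0.0865, +0.0865, 0)
  M1 = (+0.0865, +0.0865, 0)
  M2 = (+0.0865, -0.0865, 0)
  M3 = (-0.0865, -0.0865, 0)
rvec = (0.0910, -0.2522, -0.3327), |rvec| = θ = 0.42729 rad = 24.482°
Rodrigues: sinθ=0.41440, 1−cosθ=0.08991; R = I + sinθ·[k]× + (1−cosθ)·[k]×²:
    [+0.91417 +0.31137 -0.25950]
    [-0.33397 +0.94141 -0.04694]
    [+0.22969 +0.12958 +0.96460]
t = (-0.0277, 0.0022, 0.8873) m
M0: Pc = R·M0+t = (-0.07984, +0.11252, +0.87864); u = 893.9·(-0.07984)/0.87864 + 322.7 = 241.4708, v = 652.6·(+0.11252)/0.87864 + 251.0 = 334.5735
M1: Pc = R·M1+t = (+0.07831, +0.05474, +0.91838); u = 893.9·(+0.07831)/0.91838 + 322.7 = 398.9219, v = 652.6·(+0.05474)/0.91838 + 251.0 = 289.9012
M2: Pc = R·M2+t = (+0.02444, -0.10812, +0.89596); u = 893.9·(+0.02444)/0.89596 + 322.7 = 347.0864, v = 652.6·(-0.10812)/0.89596 + 251.0 = 172.2469
M3: Pc = R·M3+t = (-0.13371, -0.05034, +0.85622); u = 893.9·(-0.13371)/0.85622 + 322.7 = 183.1075, v = 652.6·(-0.05034)/0.85622 + 251.0 = 212.6286

c0=(241.47, 334.57) c1=(398.92, 289.90) c2=(347.09, 172.25) c3=(183.11, 212.63)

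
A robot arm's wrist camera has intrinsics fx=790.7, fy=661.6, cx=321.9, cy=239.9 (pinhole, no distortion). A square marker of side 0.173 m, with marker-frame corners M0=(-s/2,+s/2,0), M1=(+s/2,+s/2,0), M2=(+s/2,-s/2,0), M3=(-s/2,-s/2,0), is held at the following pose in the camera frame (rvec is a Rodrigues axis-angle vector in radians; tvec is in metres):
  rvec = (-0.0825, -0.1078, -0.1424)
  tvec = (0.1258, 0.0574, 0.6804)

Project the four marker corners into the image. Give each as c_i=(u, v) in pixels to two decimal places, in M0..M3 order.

Intrinsics K: fx=790.7, fy=661.6, cx=321.9, cy=239.9
Marker side s = 0.173 m; corners in marker frame (Z=0):
  M0 = (-0.0865, +0.0865, 0)
  M1 = (+0.0865, +0.0865, 0)
  M2 = (+0.0865, -0.0865, 0)
  M3 = (-0.0865, -0.0865, 0)
rvec = (-0.0825, -0.1078, -0.1424), |rvec| = θ = 0.19674 rad = 11.272°
Rodrigues: sinθ=0.19547, 1−cosθ=0.01929; R = I + sinθ·[k]× + (1−cosθ)·[k]×²:
    [+0.98410 +0.14592 -0.10125]
    [-0.13705 +0.98650 +0.08962]
    [+0.11296 -0.07432 +0.99082]
t = (0.1258, 0.0574, 0.6804) m
M0: Pc = R·M0+t = (+0.05330, +0.15459, +0.66420); u = 790.7·(+0.05330)/0.66420 + 321.9 = 385.3475, v = 661.6·(+0.15459)/0.66420 + 239.9 = 393.8821
M1: Pc = R·M1+t = (+0.22355, +0.13088, +0.68374); u = 790.7·(+0.22355)/0.68374 + 321.9 = 580.4158, v = 661.6·(+0.13088)/0.68374 + 239.9 = 366.5391
M2: Pc = R·M2+t = (+0.19830, -0.03979, +0.69660); u = 790.7·(+0.19830)/0.69660 + 321.9 = 546.9910, v = 661.6·(-0.03979)/0.69660 + 239.9 = 202.1118
M3: Pc = R·M3+t = (+0.02805, -0.01608, +0.67706); u = 790.7·(+0.02805)/0.67706 + 321.9 = 354.6622, v = 661.6·(-0.01608)/0.67706 + 239.9 = 224.1896

c0=(385.35, 393.88) c1=(580.42, 366.54) c2=(546.99, 202.11) c3=(354.66, 224.19)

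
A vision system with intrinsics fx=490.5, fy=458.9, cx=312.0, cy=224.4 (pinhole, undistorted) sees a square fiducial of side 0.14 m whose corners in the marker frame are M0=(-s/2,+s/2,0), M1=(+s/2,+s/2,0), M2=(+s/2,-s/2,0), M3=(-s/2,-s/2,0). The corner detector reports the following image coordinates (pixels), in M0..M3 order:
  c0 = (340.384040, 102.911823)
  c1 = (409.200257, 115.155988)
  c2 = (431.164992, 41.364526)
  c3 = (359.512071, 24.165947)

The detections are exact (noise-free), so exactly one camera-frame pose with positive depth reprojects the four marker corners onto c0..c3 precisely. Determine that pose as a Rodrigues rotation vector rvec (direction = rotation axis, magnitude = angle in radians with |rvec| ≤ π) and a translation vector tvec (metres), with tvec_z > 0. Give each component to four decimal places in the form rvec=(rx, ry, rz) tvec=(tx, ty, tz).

Intrinsics K: fx=490.5, fy=458.9, cx=312.0, cy=224.4
Marker side s = 0.14 m; corners in marker frame (Z=0):
  M0 = (-0.0700, +0.0700, 0)
  M1 = (+0.0700, +0.0700, 0)
  M2 = (+0.0700, -0.0700, 0)
  M3 = (-0.0700, -0.0700, 0)
Detected image corners:
  c0 = (340.384040, 102.911823) px
  c1 = (409.200257, 115.155988) px
  c2 = (431.164992, 41.364526) px
  c3 = (359.512071, 24.165947) px
Planar DLT: solve 8×8 A·h = b for H (H[2,2]=1):
  H  [+650.21525 +7.59168 +385.72665]
  H  [+132.05738 +572.76771 +72.17063]
  H  [+0.38649 +0.40156 +1.00000]
B = K⁻¹H; ‖b₁‖=1.151107, ‖b₂‖=1.151107; λ = 2/(‖b₁‖+‖b₂‖) = 0.868729, sign → tz>0 ⇒ λ=+0.868729
r₁ = λ·B[:,0] = (+0.93803,+0.08581,+0.33576); r₂ = λ·B[:,1] = (-0.20845,+0.91371,+0.34884)
r₃ = r₁×r₂ = (-0.27685,-0.39722,+0.87497); SVD([r₁ r₂ r₃]) → R = UVᵀ:
  R  [+0.93803 -0.20845 -0.27685]
  R  [+0.08581 +0.91370 -0.39722]
  R  [+0.33576 +0.34884 +0.87497]
t = (+0.13058, -0.28818, +0.86873) m
tr R = 2.726709; θ = arccos((tr R − 1)/2) = 0.528916 rad = 30.305°
axis k = ((R−Rᵀ)₃₂, (R−Rᵀ)₁₃, (R−Rᵀ)₂₁) / (2 sinθ) = (+0.739261, -0.607022, +0.291578)
rvec = θ·k = (+0.391007, -0.321064, +0.154220)

rvec=(0.3910, -0.3211, 0.1542) tvec=(0.1306, -0.2882, 0.8687)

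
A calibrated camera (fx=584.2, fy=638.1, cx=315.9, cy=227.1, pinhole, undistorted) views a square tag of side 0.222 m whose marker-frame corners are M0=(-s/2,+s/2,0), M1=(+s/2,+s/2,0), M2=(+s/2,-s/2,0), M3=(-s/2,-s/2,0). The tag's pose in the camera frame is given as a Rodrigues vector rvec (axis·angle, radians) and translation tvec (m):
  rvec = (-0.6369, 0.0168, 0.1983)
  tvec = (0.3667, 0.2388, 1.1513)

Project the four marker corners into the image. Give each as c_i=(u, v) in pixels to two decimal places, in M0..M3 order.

Intrinsics K: fx=584.2, fy=638.1, cx=315.9, cy=227.1
Marker side s = 0.222 m; corners in marker frame (Z=0):
  M0 = (-0.1110, +0.1110, 0)
  M1 = (+0.1110, +0.1110, 0)
  M2 = (+0.1110, -0.1110, 0)
  M3 = (-0.1110, -0.1110, 0)
rvec = (-0.6369, 0.0168, 0.1983), |rvec| = θ = 0.66727 rad = 38.232°
Rodrigues: sinθ=0.61884, 1−cosθ=0.21448; R = I + sinθ·[k]× + (1−cosθ)·[k]×²:
    [+0.98092 -0.18906 -0.04526]
    [+0.17875 +0.78565 +0.59228]
    [-0.07642 -0.58907 +0.80446]
t = (0.3667, 0.2388, 1.1513) m
M0: Pc = R·M0+t = (+0.23683, +0.30617, +1.09440); u = 584.2·(+0.23683)/1.09440 + 315.9 = 442.3233, v = 638.1·(+0.30617)/1.09440 + 227.1 = 405.6134
M1: Pc = R·M1+t = (+0.45460, +0.34585, +1.07743); u = 584.2·(+0.45460)/1.07743 + 315.9 = 562.3894, v = 638.1·(+0.34585)/1.07743 + 227.1 = 431.9265
M2: Pc = R·M2+t = (+0.49657, +0.17143, +1.20820); u = 584.2·(+0.49657)/1.20820 + 315.9 = 556.0044, v = 638.1·(+0.17143)/1.20820 + 227.1 = 317.6412
M3: Pc = R·M3+t = (+0.27880, +0.13175, +1.22517); u = 584.2·(+0.27880)/1.22517 + 315.9 = 448.8425, v = 638.1·(+0.13175)/1.22517 + 227.1 = 295.7193

c0=(442.32, 405.61) c1=(562.39, 431.93) c2=(556.00, 317.64) c3=(448.84, 295.72)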